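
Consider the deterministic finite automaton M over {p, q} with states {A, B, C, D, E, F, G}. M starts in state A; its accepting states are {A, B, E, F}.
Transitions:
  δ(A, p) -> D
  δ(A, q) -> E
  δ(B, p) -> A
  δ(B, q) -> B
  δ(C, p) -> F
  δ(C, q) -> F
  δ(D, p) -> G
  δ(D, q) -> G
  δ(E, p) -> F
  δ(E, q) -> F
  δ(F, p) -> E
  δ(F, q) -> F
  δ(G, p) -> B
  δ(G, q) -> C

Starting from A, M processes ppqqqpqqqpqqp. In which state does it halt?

E

A --p--> D
D --p--> G
G --q--> C
C --q--> F
F --q--> F
F --p--> E
E --q--> F
F --q--> F
F --q--> F
F --p--> E
E --q--> F
F --q--> F
F --p--> E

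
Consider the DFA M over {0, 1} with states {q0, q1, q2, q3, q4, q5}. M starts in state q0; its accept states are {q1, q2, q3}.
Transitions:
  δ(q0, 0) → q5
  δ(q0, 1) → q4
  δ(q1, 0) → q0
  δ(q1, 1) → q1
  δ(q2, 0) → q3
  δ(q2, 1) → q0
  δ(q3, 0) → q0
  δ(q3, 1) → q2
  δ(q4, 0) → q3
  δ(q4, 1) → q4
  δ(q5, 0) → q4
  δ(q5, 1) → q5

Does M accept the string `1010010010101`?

accepted

q0 --1--> q4
q4 --0--> q3
q3 --1--> q2
q2 --0--> q3
q3 --0--> q0
q0 --1--> q4
q4 --0--> q3
q3 --0--> q0
q0 --1--> q4
q4 --0--> q3
q3 --1--> q2
q2 --0--> q3
q3 --1--> q2
End in state q2, which is an accepting state.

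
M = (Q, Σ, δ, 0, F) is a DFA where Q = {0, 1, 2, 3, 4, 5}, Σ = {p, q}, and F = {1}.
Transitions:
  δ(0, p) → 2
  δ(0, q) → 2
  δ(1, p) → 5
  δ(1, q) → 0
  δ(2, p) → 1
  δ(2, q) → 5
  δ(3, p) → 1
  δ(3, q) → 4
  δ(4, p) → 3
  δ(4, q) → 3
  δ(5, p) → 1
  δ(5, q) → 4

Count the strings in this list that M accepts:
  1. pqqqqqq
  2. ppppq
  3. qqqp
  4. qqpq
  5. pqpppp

pqqqqqq: rejected
ppppq: rejected
qqqp: rejected
qqpq: rejected
pqpppp: rejected

0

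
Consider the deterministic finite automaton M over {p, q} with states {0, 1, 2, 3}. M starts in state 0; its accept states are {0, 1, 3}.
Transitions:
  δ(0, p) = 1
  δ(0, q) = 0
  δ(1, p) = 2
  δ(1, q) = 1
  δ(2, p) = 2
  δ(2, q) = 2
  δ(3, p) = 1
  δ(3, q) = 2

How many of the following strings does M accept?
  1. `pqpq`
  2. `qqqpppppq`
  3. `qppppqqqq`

`pqpq`: rejected
`qqqpppppq`: rejected
`qppppqqqq`: rejected

0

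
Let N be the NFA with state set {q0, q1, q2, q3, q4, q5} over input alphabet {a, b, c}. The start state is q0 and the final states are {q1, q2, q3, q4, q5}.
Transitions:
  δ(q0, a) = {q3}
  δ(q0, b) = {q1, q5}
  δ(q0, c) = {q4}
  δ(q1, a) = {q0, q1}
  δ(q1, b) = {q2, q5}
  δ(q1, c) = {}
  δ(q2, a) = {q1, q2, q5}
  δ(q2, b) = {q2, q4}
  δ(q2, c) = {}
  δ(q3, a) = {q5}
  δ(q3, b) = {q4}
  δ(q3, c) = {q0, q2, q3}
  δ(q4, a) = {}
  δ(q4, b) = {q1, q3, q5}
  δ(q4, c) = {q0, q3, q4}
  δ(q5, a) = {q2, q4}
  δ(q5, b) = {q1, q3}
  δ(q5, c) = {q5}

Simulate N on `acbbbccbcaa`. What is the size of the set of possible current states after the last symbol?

Start: {q0}
read a: {q3}
read c: {q0, q2, q3}
read b: {q1, q2, q4, q5}
read b: {q1, q2, q3, q4, q5}
read b: {q1, q2, q3, q4, q5}
read c: {q0, q2, q3, q4, q5}
read c: {q0, q2, q3, q4, q5}
read b: {q1, q2, q3, q4, q5}
read c: {q0, q2, q3, q4, q5}
read a: {q1, q2, q3, q4, q5}
read a: {q0, q1, q2, q4, q5}
Final reachable set {q0, q1, q2, q4, q5} has 5 states.

5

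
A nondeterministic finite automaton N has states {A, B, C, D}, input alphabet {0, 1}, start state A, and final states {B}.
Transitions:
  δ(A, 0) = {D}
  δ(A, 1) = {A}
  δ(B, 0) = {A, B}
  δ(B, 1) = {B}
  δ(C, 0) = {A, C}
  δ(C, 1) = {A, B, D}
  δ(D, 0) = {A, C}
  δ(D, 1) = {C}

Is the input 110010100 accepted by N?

Start: {A}
read 1: {A}
read 1: {A}
read 0: {D}
read 0: {A, C}
read 1: {A, B, D}
read 0: {A, B, C, D}
read 1: {A, B, C, D}
read 0: {A, B, C, D}
read 0: {A, B, C, D}
Reachable ∩ accepting = {B} — nonempty.

accepted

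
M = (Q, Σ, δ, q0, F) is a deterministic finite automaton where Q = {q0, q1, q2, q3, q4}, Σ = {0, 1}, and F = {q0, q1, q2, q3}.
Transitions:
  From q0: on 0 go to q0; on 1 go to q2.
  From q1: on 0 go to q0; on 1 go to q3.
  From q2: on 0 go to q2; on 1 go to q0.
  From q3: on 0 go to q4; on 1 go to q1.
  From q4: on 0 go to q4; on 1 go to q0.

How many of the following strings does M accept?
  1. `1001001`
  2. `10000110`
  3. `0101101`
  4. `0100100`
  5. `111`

`1001001`: accepted
`10000110`: accepted
`0101101`: accepted
`0100100`: accepted
`111`: accepted

5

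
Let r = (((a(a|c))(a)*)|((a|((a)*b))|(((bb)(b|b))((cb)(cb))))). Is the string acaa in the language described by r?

yes

The left alternative ((a(a|c))(a)*) matches acaa.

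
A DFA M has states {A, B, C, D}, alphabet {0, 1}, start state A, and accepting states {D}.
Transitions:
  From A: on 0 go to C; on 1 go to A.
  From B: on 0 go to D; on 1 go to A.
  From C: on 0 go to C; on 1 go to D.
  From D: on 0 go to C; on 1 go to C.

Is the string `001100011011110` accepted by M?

A --0--> C
C --0--> C
C --1--> D
D --1--> C
C --0--> C
C --0--> C
C --0--> C
C --1--> D
D --1--> C
C --0--> C
C --1--> D
D --1--> C
C --1--> D
D --1--> C
C --0--> C
End in state C, which is not an accepting state.

rejected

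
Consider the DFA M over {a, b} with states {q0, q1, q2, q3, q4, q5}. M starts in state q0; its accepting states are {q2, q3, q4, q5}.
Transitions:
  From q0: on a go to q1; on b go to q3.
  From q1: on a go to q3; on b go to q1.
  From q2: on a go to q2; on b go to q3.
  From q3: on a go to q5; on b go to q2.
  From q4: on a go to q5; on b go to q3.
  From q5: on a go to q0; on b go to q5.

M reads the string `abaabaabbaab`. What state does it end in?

q5

q0 --a--> q1
q1 --b--> q1
q1 --a--> q3
q3 --a--> q5
q5 --b--> q5
q5 --a--> q0
q0 --a--> q1
q1 --b--> q1
q1 --b--> q1
q1 --a--> q3
q3 --a--> q5
q5 --b--> q5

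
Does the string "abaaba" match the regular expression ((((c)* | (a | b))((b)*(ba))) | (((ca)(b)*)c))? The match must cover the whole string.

Neither (((c)*|(a|b))((b)*(ba))) nor (((ca)(b)*)c) matches abaaba.

no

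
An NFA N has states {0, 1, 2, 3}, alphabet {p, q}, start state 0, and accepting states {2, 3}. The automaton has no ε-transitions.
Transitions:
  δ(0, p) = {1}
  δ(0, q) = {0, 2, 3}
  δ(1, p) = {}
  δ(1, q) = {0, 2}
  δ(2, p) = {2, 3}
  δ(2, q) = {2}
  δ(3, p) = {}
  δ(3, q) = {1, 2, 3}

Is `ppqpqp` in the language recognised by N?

Start: {0}
read p: {1}
read p: {}
The reachable set is empty and stays empty for the remaining 4 symbols.
Reachable ∩ accepting = {} — empty.

rejected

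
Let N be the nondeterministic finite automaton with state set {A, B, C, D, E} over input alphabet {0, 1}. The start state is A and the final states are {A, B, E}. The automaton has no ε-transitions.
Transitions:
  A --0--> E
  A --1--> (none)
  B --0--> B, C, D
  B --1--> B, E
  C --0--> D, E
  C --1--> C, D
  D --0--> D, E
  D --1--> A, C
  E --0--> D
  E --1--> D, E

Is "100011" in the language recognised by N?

rejected

Start: {A}
read 1: {}
The reachable set is empty and stays empty for the remaining 5 symbols.
Reachable ∩ accepting = {} — empty.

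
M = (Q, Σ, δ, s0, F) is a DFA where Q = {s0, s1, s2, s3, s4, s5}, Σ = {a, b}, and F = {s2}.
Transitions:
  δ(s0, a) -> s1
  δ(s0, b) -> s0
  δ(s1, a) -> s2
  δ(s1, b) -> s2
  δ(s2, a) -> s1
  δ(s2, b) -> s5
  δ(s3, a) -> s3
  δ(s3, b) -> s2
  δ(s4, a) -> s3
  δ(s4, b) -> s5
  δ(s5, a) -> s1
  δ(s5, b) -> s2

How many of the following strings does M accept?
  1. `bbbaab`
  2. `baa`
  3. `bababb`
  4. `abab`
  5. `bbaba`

2

`bbbaab`: rejected
`baa`: accepted
`bababb`: rejected
`abab`: accepted
`bbaba`: rejected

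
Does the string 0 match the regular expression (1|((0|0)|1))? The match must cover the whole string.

yes

The right alternative ((0|0)|1) matches 0.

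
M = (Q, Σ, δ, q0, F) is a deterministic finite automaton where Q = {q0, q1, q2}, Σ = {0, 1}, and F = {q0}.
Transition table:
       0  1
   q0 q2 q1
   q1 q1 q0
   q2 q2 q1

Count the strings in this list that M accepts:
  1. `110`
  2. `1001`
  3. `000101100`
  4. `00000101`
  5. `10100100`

2

`110`: rejected
`1001`: accepted
`000101100`: rejected
`00000101`: accepted
`10100100`: rejected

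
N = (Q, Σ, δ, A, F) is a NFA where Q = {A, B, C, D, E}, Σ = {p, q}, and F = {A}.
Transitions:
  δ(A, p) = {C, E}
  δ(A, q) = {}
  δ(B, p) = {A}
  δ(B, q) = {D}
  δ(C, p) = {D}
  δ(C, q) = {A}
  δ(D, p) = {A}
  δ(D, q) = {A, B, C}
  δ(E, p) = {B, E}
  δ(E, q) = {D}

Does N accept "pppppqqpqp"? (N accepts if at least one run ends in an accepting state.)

accepted

Start: {A}
read p: {C, E}
read p: {B, D, E}
read p: {A, B, E}
read p: {A, B, C, E}
read p: {A, B, C, D, E}
read q: {A, B, C, D}
read q: {A, B, C, D}
read p: {A, C, D, E}
read q: {A, B, C, D}
read p: {A, C, D, E}
Reachable ∩ accepting = {A} — nonempty.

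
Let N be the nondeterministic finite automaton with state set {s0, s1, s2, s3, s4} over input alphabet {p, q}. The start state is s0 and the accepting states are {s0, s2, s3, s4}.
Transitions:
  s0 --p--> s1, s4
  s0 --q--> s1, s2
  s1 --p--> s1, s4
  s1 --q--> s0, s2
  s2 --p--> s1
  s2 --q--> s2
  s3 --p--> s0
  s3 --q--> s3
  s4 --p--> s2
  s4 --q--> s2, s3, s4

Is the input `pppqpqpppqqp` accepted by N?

accepted

Start: {s0}
read p: {s1, s4}
read p: {s1, s2, s4}
read p: {s1, s2, s4}
read q: {s0, s2, s3, s4}
read p: {s0, s1, s2, s4}
read q: {s0, s1, s2, s3, s4}
read p: {s0, s1, s2, s4}
read p: {s1, s2, s4}
read p: {s1, s2, s4}
read q: {s0, s2, s3, s4}
read q: {s1, s2, s3, s4}
read p: {s0, s1, s2, s4}
Reachable ∩ accepting = {s0, s2, s4} — nonempty.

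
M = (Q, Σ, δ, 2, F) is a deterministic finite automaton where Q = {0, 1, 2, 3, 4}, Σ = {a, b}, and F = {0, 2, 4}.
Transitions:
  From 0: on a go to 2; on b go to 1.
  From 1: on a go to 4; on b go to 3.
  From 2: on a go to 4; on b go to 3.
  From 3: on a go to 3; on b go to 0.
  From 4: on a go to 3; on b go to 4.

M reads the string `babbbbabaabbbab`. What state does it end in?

0

2 --b--> 3
3 --a--> 3
3 --b--> 0
0 --b--> 1
1 --b--> 3
3 --b--> 0
0 --a--> 2
2 --b--> 3
3 --a--> 3
3 --a--> 3
3 --b--> 0
0 --b--> 1
1 --b--> 3
3 --a--> 3
3 --b--> 0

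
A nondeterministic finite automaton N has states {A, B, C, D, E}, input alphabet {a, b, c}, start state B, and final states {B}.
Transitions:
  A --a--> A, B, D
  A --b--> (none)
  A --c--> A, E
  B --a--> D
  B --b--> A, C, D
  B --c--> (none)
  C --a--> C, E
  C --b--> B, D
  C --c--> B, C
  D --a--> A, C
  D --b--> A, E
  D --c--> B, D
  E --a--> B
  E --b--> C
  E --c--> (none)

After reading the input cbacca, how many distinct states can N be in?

Start: {B}
read c: {}
The reachable set is empty and stays empty for the remaining 5 symbols.
Final reachable set {} has 0 states.

0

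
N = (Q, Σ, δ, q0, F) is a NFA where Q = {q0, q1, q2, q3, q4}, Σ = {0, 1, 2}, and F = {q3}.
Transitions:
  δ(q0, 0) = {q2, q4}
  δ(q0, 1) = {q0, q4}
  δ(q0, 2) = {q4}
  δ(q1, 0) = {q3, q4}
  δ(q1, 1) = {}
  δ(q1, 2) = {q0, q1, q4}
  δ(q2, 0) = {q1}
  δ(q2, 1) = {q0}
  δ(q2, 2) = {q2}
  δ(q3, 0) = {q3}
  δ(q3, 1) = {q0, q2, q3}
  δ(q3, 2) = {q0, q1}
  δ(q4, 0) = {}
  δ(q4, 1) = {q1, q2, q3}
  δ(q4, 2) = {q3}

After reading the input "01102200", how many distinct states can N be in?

3

Start: {q0}
read 0: {q2, q4}
read 1: {q0, q1, q2, q3}
read 1: {q0, q2, q3, q4}
read 0: {q1, q2, q3, q4}
read 2: {q0, q1, q2, q3, q4}
read 2: {q0, q1, q2, q3, q4}
read 0: {q1, q2, q3, q4}
read 0: {q1, q3, q4}
Final reachable set {q1, q3, q4} has 3 states.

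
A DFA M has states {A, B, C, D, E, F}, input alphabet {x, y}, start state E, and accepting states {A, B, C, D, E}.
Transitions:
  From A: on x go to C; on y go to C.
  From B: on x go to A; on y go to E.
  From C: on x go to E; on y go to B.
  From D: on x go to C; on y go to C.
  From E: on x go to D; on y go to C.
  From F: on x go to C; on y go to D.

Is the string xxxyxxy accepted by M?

accepted

E --x--> D
D --x--> C
C --x--> E
E --y--> C
C --x--> E
E --x--> D
D --y--> C
End in state C, which is an accepting state.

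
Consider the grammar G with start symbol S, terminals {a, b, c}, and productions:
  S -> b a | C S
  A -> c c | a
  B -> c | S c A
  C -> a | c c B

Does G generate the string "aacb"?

no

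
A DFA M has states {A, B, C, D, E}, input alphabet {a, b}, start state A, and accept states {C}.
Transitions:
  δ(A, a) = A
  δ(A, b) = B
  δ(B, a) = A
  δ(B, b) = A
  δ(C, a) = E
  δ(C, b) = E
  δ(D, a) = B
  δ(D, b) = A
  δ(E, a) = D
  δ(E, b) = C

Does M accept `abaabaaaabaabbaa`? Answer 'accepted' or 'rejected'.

rejected

A --a--> A
A --b--> B
B --a--> A
A --a--> A
A --b--> B
B --a--> A
A --a--> A
A --a--> A
A --a--> A
A --b--> B
B --a--> A
A --a--> A
A --b--> B
B --b--> A
A --a--> A
A --a--> A
End in state A, which is not an accepting state.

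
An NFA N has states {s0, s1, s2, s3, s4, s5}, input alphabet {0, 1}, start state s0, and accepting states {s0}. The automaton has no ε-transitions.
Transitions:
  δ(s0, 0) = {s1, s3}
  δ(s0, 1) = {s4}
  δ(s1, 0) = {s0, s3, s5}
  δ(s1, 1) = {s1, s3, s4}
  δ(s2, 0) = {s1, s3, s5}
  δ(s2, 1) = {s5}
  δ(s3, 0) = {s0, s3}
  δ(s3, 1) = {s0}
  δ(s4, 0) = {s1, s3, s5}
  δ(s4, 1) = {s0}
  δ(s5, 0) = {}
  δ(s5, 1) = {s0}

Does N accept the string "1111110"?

rejected

Start: {s0}
read 1: {s4}
read 1: {s0}
read 1: {s4}
read 1: {s0}
read 1: {s4}
read 1: {s0}
read 0: {s1, s3}
Reachable ∩ accepting = {} — empty.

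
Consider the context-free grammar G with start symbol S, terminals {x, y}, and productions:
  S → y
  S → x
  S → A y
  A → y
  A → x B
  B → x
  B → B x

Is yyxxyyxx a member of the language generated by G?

no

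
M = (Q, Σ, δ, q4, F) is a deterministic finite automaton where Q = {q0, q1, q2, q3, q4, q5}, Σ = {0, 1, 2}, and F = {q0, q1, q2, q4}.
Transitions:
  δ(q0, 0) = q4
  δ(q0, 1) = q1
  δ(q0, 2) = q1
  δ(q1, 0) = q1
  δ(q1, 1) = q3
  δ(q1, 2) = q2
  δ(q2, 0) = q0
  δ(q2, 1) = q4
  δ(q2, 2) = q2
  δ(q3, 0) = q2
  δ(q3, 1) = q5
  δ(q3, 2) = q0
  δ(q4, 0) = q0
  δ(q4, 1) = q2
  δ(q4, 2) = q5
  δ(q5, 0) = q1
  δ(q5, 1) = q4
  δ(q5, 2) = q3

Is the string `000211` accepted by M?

q4 --0--> q0
q0 --0--> q4
q4 --0--> q0
q0 --2--> q1
q1 --1--> q3
q3 --1--> q5
End in state q5, which is not an accepting state.

rejected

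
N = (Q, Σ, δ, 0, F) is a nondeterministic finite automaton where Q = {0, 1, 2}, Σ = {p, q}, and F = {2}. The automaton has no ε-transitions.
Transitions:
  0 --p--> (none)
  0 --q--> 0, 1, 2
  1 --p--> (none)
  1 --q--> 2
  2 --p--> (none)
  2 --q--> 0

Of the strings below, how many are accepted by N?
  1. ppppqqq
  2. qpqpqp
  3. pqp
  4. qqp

0

ppppqqq: rejected
qpqpqp: rejected
pqp: rejected
qqp: rejected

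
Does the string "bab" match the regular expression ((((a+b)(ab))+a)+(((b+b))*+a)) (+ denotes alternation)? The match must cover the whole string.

yes

The left alternative (((a+b)(ab))+a) matches bab.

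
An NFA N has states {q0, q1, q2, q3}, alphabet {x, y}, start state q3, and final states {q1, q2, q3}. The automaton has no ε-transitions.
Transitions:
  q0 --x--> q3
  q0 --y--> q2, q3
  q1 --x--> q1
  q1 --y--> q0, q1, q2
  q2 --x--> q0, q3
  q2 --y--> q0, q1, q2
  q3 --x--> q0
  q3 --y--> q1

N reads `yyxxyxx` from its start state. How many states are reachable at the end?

3

Start: {q3}
read y: {q1}
read y: {q0, q1, q2}
read x: {q0, q1, q3}
read x: {q0, q1, q3}
read y: {q0, q1, q2, q3}
read x: {q0, q1, q3}
read x: {q0, q1, q3}
Final reachable set {q0, q1, q3} has 3 states.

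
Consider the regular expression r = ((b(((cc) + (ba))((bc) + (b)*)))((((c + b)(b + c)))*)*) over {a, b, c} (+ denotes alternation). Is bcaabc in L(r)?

No split of bcaabc into u·v has (b(((cc)+(ba))((bc)+(b)*))) matching u and ((((c+b)(b+c)))*)* matching v.

no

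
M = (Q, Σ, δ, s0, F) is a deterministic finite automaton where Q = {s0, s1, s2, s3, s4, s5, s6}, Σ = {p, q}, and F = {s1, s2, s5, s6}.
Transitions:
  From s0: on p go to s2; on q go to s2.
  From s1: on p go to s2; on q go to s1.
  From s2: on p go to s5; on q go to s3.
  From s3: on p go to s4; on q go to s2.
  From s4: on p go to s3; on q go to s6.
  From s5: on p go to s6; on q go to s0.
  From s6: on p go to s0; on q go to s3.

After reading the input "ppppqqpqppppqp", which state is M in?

s0 --p--> s2
s2 --p--> s5
s5 --p--> s6
s6 --p--> s0
s0 --q--> s2
s2 --q--> s3
s3 --p--> s4
s4 --q--> s6
s6 --p--> s0
s0 --p--> s2
s2 --p--> s5
s5 --p--> s6
s6 --q--> s3
s3 --p--> s4

s4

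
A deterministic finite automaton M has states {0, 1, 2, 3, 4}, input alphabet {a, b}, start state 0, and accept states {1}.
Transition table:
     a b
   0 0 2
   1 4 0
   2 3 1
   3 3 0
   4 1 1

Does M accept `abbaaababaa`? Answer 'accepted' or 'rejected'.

accepted

0 --a--> 0
0 --b--> 2
2 --b--> 1
1 --a--> 4
4 --a--> 1
1 --a--> 4
4 --b--> 1
1 --a--> 4
4 --b--> 1
1 --a--> 4
4 --a--> 1
End in state 1, which is an accepting state.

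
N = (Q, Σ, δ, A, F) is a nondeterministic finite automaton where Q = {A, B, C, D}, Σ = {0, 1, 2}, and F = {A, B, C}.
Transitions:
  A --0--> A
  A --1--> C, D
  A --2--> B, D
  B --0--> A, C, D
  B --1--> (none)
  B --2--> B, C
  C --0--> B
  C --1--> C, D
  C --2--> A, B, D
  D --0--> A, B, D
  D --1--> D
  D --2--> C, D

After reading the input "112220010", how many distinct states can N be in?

3

Start: {A}
read 1: {C, D}
read 1: {C, D}
read 2: {A, B, C, D}
read 2: {A, B, C, D}
read 2: {A, B, C, D}
read 0: {A, B, C, D}
read 0: {A, B, C, D}
read 1: {C, D}
read 0: {A, B, D}
Final reachable set {A, B, D} has 3 states.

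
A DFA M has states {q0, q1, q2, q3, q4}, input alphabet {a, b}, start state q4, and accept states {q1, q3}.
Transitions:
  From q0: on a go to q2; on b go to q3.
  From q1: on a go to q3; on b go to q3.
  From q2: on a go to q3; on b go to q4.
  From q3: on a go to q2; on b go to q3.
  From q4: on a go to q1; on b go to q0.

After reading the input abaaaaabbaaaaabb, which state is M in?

q0

q4 --a--> q1
q1 --b--> q3
q3 --a--> q2
q2 --a--> q3
q3 --a--> q2
q2 --a--> q3
q3 --a--> q2
q2 --b--> q4
q4 --b--> q0
q0 --a--> q2
q2 --a--> q3
q3 --a--> q2
q2 --a--> q3
q3 --a--> q2
q2 --b--> q4
q4 --b--> q0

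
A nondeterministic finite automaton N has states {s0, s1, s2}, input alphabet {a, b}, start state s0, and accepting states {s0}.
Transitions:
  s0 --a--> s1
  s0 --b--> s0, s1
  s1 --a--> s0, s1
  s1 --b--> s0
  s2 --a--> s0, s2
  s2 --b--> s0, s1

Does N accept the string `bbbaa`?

Start: {s0}
read b: {s0, s1}
read b: {s0, s1}
read b: {s0, s1}
read a: {s0, s1}
read a: {s0, s1}
Reachable ∩ accepting = {s0} — nonempty.

accepted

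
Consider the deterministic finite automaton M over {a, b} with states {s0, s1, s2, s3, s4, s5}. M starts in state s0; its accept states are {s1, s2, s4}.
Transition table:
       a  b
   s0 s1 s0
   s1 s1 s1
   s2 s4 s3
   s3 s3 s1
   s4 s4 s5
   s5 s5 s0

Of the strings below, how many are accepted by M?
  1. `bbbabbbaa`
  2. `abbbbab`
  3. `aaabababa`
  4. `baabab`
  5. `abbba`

5

`bbbabbbaa`: accepted
`abbbbab`: accepted
`aaabababa`: accepted
`baabab`: accepted
`abbba`: accepted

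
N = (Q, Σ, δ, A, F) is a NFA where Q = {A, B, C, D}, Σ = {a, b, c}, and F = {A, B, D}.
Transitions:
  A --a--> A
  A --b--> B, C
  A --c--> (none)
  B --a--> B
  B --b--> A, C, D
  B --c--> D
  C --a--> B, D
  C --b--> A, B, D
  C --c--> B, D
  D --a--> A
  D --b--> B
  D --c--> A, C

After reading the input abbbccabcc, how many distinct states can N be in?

Start: {A}
read a: {A}
read b: {B, C}
read b: {A, B, C, D}
read b: {A, B, C, D}
read c: {A, B, C, D}
read c: {A, B, C, D}
read a: {A, B, D}
read b: {A, B, C, D}
read c: {A, B, C, D}
read c: {A, B, C, D}
Final reachable set {A, B, C, D} has 4 states.

4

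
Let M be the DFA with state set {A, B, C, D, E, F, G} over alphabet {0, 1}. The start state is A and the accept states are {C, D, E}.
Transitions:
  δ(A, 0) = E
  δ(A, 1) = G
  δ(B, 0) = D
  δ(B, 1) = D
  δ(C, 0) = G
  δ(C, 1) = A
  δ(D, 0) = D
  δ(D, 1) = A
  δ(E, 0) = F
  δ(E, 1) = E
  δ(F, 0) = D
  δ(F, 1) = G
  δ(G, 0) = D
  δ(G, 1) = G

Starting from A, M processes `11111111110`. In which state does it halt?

D

A --1--> G
G --1--> G
G --1--> G
G --1--> G
G --1--> G
G --1--> G
G --1--> G
G --1--> G
G --1--> G
G --1--> G
G --0--> D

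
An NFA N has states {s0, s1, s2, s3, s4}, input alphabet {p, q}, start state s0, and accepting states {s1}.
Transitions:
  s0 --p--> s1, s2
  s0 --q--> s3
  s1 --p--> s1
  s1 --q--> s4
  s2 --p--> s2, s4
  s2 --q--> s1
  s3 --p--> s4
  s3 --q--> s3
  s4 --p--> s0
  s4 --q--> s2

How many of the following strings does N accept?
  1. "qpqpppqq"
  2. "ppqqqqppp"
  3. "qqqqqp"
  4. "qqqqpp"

"qpqpppqq": accepted
"ppqqqqppp": accepted
"qqqqqp": rejected
"qqqqpp": rejected

2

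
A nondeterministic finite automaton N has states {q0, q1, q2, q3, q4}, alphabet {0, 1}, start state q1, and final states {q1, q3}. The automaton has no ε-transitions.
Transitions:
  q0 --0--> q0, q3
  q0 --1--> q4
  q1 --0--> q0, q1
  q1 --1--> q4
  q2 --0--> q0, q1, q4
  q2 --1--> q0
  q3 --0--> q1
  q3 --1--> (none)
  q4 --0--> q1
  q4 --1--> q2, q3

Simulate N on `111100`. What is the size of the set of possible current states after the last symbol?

2

Start: {q1}
read 1: {q4}
read 1: {q2, q3}
read 1: {q0}
read 1: {q4}
read 0: {q1}
read 0: {q0, q1}
Final reachable set {q0, q1} has 2 states.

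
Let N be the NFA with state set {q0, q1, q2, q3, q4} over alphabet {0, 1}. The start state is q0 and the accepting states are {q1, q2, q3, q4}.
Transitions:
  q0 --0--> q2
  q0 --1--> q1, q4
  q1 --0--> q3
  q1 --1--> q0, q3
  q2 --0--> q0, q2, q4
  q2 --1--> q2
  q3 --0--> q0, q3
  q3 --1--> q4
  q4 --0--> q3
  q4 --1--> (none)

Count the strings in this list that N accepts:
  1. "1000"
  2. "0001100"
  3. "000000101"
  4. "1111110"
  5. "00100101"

"1000": accepted
"0001100": accepted
"000000101": accepted
"1111110": accepted
"00100101": accepted

5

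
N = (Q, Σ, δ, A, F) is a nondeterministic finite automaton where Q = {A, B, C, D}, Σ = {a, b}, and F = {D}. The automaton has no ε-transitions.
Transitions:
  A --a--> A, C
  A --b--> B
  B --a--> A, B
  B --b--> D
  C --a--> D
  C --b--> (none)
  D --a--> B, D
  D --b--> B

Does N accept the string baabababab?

Start: {A}
read b: {B}
read a: {A, B}
read a: {A, B, C}
read b: {B, D}
read a: {A, B, D}
read b: {B, D}
read a: {A, B, D}
read b: {B, D}
read a: {A, B, D}
read b: {B, D}
Reachable ∩ accepting = {D} — nonempty.

accepted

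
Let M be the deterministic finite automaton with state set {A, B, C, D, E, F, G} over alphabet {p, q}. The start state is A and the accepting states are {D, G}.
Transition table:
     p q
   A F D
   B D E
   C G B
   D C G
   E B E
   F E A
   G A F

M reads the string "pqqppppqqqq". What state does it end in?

F

A --p--> F
F --q--> A
A --q--> D
D --p--> C
C --p--> G
G --p--> A
A --p--> F
F --q--> A
A --q--> D
D --q--> G
G --q--> F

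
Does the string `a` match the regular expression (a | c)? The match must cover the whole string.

The left alternative a matches a.

yes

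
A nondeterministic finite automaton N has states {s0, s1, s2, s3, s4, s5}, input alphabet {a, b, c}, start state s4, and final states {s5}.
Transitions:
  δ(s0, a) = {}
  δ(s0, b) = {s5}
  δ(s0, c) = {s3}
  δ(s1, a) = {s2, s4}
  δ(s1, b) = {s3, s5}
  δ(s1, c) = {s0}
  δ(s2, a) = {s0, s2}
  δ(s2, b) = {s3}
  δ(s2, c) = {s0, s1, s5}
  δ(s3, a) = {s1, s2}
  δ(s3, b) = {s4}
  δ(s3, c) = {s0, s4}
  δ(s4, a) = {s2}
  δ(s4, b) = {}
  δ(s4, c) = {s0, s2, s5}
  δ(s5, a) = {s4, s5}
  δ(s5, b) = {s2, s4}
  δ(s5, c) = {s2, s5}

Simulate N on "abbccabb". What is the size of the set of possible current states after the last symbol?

3

Start: {s4}
read a: {s2}
read b: {s3}
read b: {s4}
read c: {s0, s2, s5}
read c: {s0, s1, s2, s3, s5}
read a: {s0, s1, s2, s4, s5}
read b: {s2, s3, s4, s5}
read b: {s2, s3, s4}
Final reachable set {s2, s3, s4} has 3 states.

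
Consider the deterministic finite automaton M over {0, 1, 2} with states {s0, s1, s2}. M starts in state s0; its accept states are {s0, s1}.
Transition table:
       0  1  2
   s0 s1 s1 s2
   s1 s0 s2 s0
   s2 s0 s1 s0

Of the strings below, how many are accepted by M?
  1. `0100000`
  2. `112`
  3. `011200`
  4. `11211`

`0100000`: accepted
`112`: accepted
`011200`: accepted
`11211`: rejected

3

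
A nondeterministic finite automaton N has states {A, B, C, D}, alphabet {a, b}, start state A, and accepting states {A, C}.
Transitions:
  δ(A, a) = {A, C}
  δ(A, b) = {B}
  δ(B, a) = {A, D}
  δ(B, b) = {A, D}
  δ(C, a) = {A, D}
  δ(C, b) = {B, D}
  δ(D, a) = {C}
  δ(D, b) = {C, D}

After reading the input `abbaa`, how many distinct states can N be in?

3

Start: {A}
read a: {A, C}
read b: {B, D}
read b: {A, C, D}
read a: {A, C, D}
read a: {A, C, D}
Final reachable set {A, C, D} has 3 states.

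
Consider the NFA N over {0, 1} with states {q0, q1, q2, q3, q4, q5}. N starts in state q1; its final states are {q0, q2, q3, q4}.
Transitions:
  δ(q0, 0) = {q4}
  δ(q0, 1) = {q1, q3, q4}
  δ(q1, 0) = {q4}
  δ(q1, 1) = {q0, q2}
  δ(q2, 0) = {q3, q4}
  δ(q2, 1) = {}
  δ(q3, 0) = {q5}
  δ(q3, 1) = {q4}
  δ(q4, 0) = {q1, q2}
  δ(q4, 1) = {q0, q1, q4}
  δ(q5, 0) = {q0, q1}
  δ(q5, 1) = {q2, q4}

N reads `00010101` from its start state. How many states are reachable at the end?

4

Start: {q1}
read 0: {q4}
read 0: {q1, q2}
read 0: {q3, q4}
read 1: {q0, q1, q4}
read 0: {q1, q2, q4}
read 1: {q0, q1, q2, q4}
read 0: {q1, q2, q3, q4}
read 1: {q0, q1, q2, q4}
Final reachable set {q0, q1, q2, q4} has 4 states.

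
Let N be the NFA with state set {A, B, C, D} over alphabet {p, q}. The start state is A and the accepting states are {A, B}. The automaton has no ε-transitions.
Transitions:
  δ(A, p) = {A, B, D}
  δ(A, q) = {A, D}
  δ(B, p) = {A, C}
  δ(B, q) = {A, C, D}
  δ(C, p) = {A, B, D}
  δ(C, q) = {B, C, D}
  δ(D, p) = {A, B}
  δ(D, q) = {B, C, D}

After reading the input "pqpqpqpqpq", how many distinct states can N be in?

Start: {A}
read p: {A, B, D}
read q: {A, B, C, D}
read p: {A, B, C, D}
read q: {A, B, C, D}
read p: {A, B, C, D}
read q: {A, B, C, D}
read p: {A, B, C, D}
read q: {A, B, C, D}
read p: {A, B, C, D}
read q: {A, B, C, D}
Final reachable set {A, B, C, D} has 4 states.

4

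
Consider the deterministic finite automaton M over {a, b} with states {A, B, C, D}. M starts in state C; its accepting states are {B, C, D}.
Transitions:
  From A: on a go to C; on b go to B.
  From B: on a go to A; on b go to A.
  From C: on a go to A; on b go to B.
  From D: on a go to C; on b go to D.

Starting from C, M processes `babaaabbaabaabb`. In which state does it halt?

C --b--> B
B --a--> A
A --b--> B
B --a--> A
A --a--> C
C --a--> A
A --b--> B
B --b--> A
A --a--> C
C --a--> A
A --b--> B
B --a--> A
A --a--> C
C --b--> B
B --b--> A

A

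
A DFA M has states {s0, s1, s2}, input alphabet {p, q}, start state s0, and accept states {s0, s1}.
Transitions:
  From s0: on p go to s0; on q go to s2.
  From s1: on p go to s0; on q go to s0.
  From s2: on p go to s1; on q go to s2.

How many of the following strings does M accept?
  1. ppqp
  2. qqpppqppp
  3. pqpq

3

ppqp: accepted
qqpppqppp: accepted
pqpq: accepted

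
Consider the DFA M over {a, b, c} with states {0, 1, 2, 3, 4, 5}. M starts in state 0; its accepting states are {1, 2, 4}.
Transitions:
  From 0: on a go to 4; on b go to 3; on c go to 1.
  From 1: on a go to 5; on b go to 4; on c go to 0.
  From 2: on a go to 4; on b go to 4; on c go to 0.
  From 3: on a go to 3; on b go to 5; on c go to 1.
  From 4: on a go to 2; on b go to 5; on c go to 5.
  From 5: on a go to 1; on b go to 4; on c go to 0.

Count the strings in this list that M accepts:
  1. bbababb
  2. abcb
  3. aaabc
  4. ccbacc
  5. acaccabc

bbababb: rejected
abcb: rejected
aaabc: rejected
ccbacc: rejected
acaccabc: rejected

0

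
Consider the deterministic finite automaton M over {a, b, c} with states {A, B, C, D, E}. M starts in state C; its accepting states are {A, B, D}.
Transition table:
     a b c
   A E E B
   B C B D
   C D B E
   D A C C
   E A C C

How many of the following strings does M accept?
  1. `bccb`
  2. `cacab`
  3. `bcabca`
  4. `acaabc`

`bccb`: accepted
`cacab`: accepted
`bcabca`: accepted
`acaabc`: rejected

3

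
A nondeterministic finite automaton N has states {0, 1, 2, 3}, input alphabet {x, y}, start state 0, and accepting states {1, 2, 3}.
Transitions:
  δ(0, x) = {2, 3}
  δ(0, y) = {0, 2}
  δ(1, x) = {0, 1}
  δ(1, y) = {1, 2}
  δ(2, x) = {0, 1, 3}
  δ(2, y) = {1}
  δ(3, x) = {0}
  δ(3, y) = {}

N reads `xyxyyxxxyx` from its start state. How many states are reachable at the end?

Start: {0}
read x: {2, 3}
read y: {1}
read x: {0, 1}
read y: {0, 1, 2}
read y: {0, 1, 2}
read x: {0, 1, 2, 3}
read x: {0, 1, 2, 3}
read x: {0, 1, 2, 3}
read y: {0, 1, 2}
read x: {0, 1, 2, 3}
Final reachable set {0, 1, 2, 3} has 4 states.

4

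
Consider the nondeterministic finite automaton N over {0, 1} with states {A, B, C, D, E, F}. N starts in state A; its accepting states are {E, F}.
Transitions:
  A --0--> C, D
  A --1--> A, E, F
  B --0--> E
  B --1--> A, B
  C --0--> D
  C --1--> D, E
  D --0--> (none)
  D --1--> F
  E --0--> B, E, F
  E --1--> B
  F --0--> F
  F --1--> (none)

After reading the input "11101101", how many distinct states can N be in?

Start: {A}
read 1: {A, E, F}
read 1: {A, B, E, F}
read 1: {A, B, E, F}
read 0: {B, C, D, E, F}
read 1: {A, B, D, E, F}
read 1: {A, B, E, F}
read 0: {B, C, D, E, F}
read 1: {A, B, D, E, F}
Final reachable set {A, B, D, E, F} has 5 states.

5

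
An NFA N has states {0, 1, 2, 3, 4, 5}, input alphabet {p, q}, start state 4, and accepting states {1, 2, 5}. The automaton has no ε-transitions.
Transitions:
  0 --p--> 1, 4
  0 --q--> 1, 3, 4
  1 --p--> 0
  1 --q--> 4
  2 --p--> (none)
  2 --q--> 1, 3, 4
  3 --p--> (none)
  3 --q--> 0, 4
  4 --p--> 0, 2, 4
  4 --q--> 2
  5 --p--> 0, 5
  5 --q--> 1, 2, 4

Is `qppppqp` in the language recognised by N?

rejected

Start: {4}
read q: {2}
read p: {}
The reachable set is empty and stays empty for the remaining 5 symbols.
Reachable ∩ accepting = {} — empty.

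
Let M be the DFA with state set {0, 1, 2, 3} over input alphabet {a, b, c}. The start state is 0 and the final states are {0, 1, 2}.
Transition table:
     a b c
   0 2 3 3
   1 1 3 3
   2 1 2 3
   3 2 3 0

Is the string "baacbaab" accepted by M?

0 --b--> 3
3 --a--> 2
2 --a--> 1
1 --c--> 3
3 --b--> 3
3 --a--> 2
2 --a--> 1
1 --b--> 3
End in state 3, which is not an accepting state.

rejected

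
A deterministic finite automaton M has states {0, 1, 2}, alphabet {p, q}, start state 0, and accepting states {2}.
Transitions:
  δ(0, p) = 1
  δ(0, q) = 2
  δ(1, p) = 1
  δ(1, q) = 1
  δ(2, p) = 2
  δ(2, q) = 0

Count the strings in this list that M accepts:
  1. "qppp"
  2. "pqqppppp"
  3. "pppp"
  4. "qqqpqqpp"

"qppp": accepted
"pqqppppp": rejected
"pppp": rejected
"qqqpqqpp": accepted

2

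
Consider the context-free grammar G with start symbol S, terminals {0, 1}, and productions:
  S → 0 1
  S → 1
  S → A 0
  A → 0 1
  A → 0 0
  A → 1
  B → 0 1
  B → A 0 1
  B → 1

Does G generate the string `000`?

yes

S ⇒ A0 ⇒ 000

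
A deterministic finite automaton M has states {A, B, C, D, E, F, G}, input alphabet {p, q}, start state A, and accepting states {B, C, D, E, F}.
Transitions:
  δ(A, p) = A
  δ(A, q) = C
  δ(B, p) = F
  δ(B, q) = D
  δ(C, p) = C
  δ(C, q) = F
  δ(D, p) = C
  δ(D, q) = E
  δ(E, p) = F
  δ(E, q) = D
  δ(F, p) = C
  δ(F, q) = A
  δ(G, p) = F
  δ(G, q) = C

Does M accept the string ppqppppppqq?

rejected

A --p--> A
A --p--> A
A --q--> C
C --p--> C
C --p--> C
C --p--> C
C --p--> C
C --p--> C
C --p--> C
C --q--> F
F --q--> A
End in state A, which is not an accepting state.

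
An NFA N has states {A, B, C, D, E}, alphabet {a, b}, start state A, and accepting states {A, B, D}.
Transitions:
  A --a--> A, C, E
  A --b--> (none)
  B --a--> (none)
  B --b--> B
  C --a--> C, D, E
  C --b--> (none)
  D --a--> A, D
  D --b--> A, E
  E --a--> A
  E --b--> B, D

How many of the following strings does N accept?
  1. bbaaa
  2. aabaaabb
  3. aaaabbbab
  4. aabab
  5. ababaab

4

bbaaa: rejected
aabaaabb: accepted
aaaabbbab: accepted
aabab: accepted
ababaab: accepted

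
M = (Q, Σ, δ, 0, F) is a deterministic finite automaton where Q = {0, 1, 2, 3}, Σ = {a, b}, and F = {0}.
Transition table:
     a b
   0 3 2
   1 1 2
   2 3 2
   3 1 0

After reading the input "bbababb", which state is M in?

2

0 --b--> 2
2 --b--> 2
2 --a--> 3
3 --b--> 0
0 --a--> 3
3 --b--> 0
0 --b--> 2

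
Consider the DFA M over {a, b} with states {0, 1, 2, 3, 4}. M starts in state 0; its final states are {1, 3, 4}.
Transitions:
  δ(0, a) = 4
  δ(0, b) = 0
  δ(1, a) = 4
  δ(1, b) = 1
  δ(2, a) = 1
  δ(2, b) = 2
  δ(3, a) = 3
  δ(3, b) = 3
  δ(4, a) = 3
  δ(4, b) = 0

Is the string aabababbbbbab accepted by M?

accepted

0 --a--> 4
4 --a--> 3
3 --b--> 3
3 --a--> 3
3 --b--> 3
3 --a--> 3
3 --b--> 3
3 --b--> 3
3 --b--> 3
3 --b--> 3
3 --b--> 3
3 --a--> 3
3 --b--> 3
End in state 3, which is an accepting state.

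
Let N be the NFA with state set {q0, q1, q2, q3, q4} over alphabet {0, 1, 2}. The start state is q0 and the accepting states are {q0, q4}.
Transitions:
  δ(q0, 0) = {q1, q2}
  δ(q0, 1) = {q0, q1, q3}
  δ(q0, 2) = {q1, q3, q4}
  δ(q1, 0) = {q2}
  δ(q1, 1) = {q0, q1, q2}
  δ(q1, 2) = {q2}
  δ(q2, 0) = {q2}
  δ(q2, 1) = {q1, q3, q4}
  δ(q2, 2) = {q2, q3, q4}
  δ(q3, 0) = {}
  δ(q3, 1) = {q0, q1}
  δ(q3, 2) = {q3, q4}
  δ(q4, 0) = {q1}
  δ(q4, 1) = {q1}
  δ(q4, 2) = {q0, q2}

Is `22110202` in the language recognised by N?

accepted

Start: {q0}
read 2: {q1, q3, q4}
read 2: {q0, q2, q3, q4}
read 1: {q0, q1, q3, q4}
read 1: {q0, q1, q2, q3}
read 0: {q1, q2}
read 2: {q2, q3, q4}
read 0: {q1, q2}
read 2: {q2, q3, q4}
Reachable ∩ accepting = {q4} — nonempty.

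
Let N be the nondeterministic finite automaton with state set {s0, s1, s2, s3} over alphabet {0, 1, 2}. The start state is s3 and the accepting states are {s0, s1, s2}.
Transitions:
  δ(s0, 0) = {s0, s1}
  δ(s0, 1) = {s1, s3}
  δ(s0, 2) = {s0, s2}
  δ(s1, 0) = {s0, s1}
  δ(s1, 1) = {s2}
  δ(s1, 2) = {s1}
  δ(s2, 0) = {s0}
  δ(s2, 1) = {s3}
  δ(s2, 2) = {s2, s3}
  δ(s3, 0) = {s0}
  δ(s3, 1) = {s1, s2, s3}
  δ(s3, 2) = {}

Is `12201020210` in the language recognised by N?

Start: {s3}
read 1: {s1, s2, s3}
read 2: {s1, s2, s3}
read 2: {s1, s2, s3}
read 0: {s0, s1}
read 1: {s1, s2, s3}
read 0: {s0, s1}
read 2: {s0, s1, s2}
read 0: {s0, s1}
read 2: {s0, s1, s2}
read 1: {s1, s2, s3}
read 0: {s0, s1}
Reachable ∩ accepting = {s0, s1} — nonempty.

accepted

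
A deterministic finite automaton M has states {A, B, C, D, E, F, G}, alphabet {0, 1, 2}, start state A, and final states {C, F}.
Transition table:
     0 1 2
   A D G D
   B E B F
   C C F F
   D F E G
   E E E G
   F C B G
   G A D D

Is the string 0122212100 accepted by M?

accepted

A --0--> D
D --1--> E
E --2--> G
G --2--> D
D --2--> G
G --1--> D
D --2--> G
G --1--> D
D --0--> F
F --0--> C
End in state C, which is an accepting state.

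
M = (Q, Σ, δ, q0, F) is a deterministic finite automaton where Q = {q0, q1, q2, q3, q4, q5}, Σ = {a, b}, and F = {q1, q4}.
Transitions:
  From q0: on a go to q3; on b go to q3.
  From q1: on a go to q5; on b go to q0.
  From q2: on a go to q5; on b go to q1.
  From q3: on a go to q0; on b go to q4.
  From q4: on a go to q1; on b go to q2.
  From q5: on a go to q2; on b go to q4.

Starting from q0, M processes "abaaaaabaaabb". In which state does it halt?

q2

q0 --a--> q3
q3 --b--> q4
q4 --a--> q1
q1 --a--> q5
q5 --a--> q2
q2 --a--> q5
q5 --a--> q2
q2 --b--> q1
q1 --a--> q5
q5 --a--> q2
q2 --a--> q5
q5 --b--> q4
q4 --b--> q2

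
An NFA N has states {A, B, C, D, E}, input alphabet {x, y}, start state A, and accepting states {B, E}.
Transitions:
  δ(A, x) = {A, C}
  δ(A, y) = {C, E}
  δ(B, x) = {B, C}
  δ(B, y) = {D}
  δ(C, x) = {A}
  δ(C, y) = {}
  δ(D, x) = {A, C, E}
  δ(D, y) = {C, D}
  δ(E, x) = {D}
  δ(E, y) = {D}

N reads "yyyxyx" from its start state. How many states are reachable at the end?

Start: {A}
read y: {C, E}
read y: {D}
read y: {C, D}
read x: {A, C, E}
read y: {C, D, E}
read x: {A, C, D, E}
Final reachable set {A, C, D, E} has 4 states.

4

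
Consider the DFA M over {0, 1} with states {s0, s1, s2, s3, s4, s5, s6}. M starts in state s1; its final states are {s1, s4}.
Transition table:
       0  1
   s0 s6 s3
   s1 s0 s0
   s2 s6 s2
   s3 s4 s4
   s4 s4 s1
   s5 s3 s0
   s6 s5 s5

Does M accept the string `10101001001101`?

rejected

s1 --1--> s0
s0 --0--> s6
s6 --1--> s5
s5 --0--> s3
s3 --1--> s4
s4 --0--> s4
s4 --0--> s4
s4 --1--> s1
s1 --0--> s0
s0 --0--> s6
s6 --1--> s5
s5 --1--> s0
s0 --0--> s6
s6 --1--> s5
End in state s5, which is not an accepting state.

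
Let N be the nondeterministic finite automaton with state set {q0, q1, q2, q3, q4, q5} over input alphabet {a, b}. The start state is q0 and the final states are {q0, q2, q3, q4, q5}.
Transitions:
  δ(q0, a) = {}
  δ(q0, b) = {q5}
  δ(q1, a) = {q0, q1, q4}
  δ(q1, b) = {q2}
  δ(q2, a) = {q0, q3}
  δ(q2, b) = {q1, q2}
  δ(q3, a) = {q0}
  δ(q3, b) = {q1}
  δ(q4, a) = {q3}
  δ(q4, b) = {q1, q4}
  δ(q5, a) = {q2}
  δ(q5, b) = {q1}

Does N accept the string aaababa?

rejected

Start: {q0}
read a: {}
The reachable set is empty and stays empty for the remaining 6 symbols.
Reachable ∩ accepting = {} — empty.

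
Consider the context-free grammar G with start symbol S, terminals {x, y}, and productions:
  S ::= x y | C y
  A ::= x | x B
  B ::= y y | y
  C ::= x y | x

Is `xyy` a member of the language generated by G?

S ⇒ Cy ⇒ xyy

yes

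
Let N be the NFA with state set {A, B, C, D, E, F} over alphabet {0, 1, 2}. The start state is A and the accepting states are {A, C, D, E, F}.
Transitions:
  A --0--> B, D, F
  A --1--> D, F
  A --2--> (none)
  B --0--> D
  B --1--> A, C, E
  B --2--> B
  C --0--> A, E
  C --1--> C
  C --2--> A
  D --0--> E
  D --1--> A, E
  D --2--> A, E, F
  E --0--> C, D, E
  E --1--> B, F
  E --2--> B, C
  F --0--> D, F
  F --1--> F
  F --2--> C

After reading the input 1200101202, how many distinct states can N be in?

5

Start: {A}
read 1: {D, F}
read 2: {A, C, E, F}
read 0: {A, B, C, D, E, F}
read 0: {A, B, C, D, E, F}
read 1: {A, B, C, D, E, F}
read 0: {A, B, C, D, E, F}
read 1: {A, B, C, D, E, F}
read 2: {A, B, C, E, F}
read 0: {A, B, C, D, E, F}
read 2: {A, B, C, E, F}
Final reachable set {A, B, C, E, F} has 5 states.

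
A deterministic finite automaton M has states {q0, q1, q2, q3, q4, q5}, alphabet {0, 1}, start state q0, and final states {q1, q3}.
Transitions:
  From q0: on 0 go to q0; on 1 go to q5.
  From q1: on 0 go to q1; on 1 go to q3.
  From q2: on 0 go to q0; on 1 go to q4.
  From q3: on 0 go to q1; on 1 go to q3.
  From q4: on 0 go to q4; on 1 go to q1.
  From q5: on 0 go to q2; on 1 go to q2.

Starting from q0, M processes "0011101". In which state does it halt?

q0 --0--> q0
q0 --0--> q0
q0 --1--> q5
q5 --1--> q2
q2 --1--> q4
q4 --0--> q4
q4 --1--> q1

q1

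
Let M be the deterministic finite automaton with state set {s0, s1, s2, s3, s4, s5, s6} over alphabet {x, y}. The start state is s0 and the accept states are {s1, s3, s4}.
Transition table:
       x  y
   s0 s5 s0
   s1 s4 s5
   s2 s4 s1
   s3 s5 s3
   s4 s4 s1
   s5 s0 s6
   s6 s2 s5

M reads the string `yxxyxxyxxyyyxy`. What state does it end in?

s6

s0 --y--> s0
s0 --x--> s5
s5 --x--> s0
s0 --y--> s0
s0 --x--> s5
s5 --x--> s0
s0 --y--> s0
s0 --x--> s5
s5 --x--> s0
s0 --y--> s0
s0 --y--> s0
s0 --y--> s0
s0 --x--> s5
s5 --y--> s6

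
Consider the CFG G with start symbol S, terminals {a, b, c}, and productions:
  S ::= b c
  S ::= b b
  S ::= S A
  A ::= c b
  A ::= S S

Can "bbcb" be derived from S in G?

yes

S ⇒ SA ⇒ bbA ⇒ bbcb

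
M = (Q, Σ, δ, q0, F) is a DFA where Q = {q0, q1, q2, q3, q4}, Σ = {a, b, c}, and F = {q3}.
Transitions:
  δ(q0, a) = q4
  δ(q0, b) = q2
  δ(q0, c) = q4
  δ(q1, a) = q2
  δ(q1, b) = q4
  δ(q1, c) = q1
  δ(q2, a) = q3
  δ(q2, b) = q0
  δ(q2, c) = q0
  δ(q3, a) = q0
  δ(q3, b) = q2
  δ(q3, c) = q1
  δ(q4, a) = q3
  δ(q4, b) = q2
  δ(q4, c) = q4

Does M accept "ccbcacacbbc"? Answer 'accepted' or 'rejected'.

q0 --c--> q4
q4 --c--> q4
q4 --b--> q2
q2 --c--> q0
q0 --a--> q4
q4 --c--> q4
q4 --a--> q3
q3 --c--> q1
q1 --b--> q4
q4 --b--> q2
q2 --c--> q0
End in state q0, which is not an accepting state.

rejected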